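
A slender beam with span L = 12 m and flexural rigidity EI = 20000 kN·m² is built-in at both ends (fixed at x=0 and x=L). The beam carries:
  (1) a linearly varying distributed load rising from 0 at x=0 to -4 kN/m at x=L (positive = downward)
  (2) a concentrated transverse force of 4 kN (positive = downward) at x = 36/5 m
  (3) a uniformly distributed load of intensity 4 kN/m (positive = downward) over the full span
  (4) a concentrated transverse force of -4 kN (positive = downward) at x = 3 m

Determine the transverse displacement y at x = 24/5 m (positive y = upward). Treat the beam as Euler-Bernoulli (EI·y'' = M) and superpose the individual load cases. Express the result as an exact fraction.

y(24/5) = -868797/156250000 m

Load 1 — triangular load w₀=-4 kN/m (0→w₀ over full span):
  y_1 = -w₀x²(L-x)²(x+2L)/(120LEI) = -(-4)·(24/5)²·(12-(24/5))²·((24/5)+2·12)/(120·12·20000) = 46656/9765625 m
Load 2 — point force P=4 kN at a=36/5 m (b=L-a=24/5):
  y_2 = -Pb²x²(3aL-(3a+b)x)/(6L³EI)  [x≤a] = -4·(24/5)²·(24/5)²·(3·(36/5)·12-(3·(36/5)+(24/5))·(24/5))/(6·12³·20000) = -13248/9765625 m
Load 3 — uniform load w=4 kN/m over full span:
  y_3 = -wx²(L-x)²/(24EI) = -4·(24/5)²·(12-(24/5))²/(24·20000) = -3888/390625 m
Load 4 — point force P=-4 kN at a=3 m (b=L-a=9):
  y_4 = -Pa²(L-x)²(3bL-(3b+a)(L-x))/(6L³EI)  [x>a] = -(-4)·3²·(12-(24/5))²·(3·9·12-(3·9+3)·(12-(24/5)))/(6·12³·20000) = 243/250000 m
Superposition: y = Σ y_i = -868797/156250000 m ≈ -0.005560 m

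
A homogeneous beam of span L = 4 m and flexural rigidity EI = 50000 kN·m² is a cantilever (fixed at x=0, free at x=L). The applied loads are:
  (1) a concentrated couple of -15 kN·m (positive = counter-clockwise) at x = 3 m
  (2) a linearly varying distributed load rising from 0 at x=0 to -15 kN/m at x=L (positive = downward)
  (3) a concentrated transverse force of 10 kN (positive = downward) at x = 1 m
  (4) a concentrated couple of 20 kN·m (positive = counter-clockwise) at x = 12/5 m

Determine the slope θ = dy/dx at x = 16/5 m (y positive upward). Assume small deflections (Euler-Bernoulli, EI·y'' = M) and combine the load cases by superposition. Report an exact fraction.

θ(16/5) = 7299/3125000 rad

Load 1 — applied couple M₀=-15 kN·m at a=3 m (b=L-a=1):
  θ_1 = M₀a/EI  [x>a] = (-15)·3/50000 = -9/10000 rad
Load 2 — triangular load w₀=-15 kN/m (0→w₀ over full span):
  θ_2 = (w₀Lx²/4-w₀L²x/3-w₀x⁴/(24L))/EI = ((-15)·4·(16/5)²/4-(-15)·4²·(16/5)/3-(-15)·(16/5)⁴/(24·4))/50000 = 928/390625 rad
Load 3 — point force P=10 kN at a=1 m (b=L-a=3):
  θ_3 = -Pa²/(2EI)  [x>a] = -10·1²/(2·50000) = -1/10000 rad
Load 4 — applied couple M₀=20 kN·m at a=12/5 m (b=L-a=8/5):
  θ_4 = M₀a/EI  [x>a] = 20·(12/5)/50000 = 3/3125 rad
Superposition: θ = Σ θ_i = 7299/3125000 rad ≈ 0.002336 rad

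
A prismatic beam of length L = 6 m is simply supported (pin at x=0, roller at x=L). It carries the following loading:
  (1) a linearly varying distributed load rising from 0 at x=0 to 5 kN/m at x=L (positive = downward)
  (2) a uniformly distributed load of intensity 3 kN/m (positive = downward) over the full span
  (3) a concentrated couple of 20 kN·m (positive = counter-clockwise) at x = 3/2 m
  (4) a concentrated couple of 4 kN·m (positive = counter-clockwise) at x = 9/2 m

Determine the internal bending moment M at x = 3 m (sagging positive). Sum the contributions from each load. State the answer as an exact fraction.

Load 1 — triangular load w₀=5 kN/m (0→w₀ over full span):
  M_1 = w₀Lx/6 - w₀x³/(6L) = 5·6·3/6 - 5·3³/(6·6) = 45/4 kN·m
Load 2 — uniform load w=3 kN/m over full span:
  M_2 = wx(L-x)/2 = 3·3·(6-3)/2 = 27/2 kN·m
Load 3 — applied couple M₀=20 kN·m at a=3/2 m (b=L-a=9/2):
  M_3 = M₀x/L - M₀  [x>a] = 20·3/6 - 20 = -10 kN·m
Load 4 — applied couple M₀=4 kN·m at a=9/2 m (b=L-a=3/2):
  M_4 = M₀x/L  [x≤a] = 4·3/6 = 2 kN·m
Superposition: M = Σ M_i = 67/4 kN·m ≈ 16.750000 kN·m

M(3) = 67/4 kN·m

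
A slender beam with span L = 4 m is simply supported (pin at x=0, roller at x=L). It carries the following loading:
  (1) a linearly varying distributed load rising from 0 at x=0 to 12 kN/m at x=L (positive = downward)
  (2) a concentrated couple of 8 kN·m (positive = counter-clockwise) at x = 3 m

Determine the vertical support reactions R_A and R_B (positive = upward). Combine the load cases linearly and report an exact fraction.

Load 1 — triangular load w₀=12 kN/m (0→w₀ over full span):
  R_A = w₀L/6 = 12·4/6 = 8 kN
  R_B = w₀L/3 = 12·4/3 = 16 kN
Load 2 — applied couple M₀=8 kN·m at a=3 m (b=L-a=1):
  R_A = M₀/L = 8/4 = 2 kN
  R_B = -M₀/L = -8/4 = -2 kN
Superposition: R_A = 10 kN, R_B = 14 kN

R_A = 10 kN, R_B = 14 kN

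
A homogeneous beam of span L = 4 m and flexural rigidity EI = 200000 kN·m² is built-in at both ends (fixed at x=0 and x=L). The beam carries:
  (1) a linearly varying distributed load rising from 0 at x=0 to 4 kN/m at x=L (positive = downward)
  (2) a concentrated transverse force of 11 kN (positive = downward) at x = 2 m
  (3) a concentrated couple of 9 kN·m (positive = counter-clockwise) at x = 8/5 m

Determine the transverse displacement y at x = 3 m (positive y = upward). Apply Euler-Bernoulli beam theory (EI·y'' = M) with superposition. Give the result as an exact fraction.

Load 1 — triangular load w₀=4 kN/m (0→w₀ over full span):
  y_1 = -w₀x²(L-x)²(x+2L)/(120LEI) = -4·3²·(4-3)²·(3+2·4)/(120·4·200000) = -33/8000000 m
Load 2 — point force P=11 kN at a=2 m (b=L-a=2):
  y_2 = -Pa²(L-x)²(3bL-(3b+a)(L-x))/(6L³EI)  [x>a] = -11·2²·(4-3)²·(3·2·4-(3·2+2)·(4-3))/(6·4³·200000) = -11/1200000 m
Load 3 — applied couple M₀=9 kN·m at a=8/5 m (b=L-a=12/5):
  y_3 = (R_Ax³/6 - M_Ax²/2 - M₀(x-a)²/2)/EI  [x>a] with R_A=81/25, M_A=27/25 = ((81/25)·3³/6 - (27/25)·3²/2 - 9·(3-(8/5))²/2)/200000 = 9/2000000 m
Superposition: y = Σ y_i = -211/24000000 m ≈ -0.000009 m

y(3) = -211/24000000 m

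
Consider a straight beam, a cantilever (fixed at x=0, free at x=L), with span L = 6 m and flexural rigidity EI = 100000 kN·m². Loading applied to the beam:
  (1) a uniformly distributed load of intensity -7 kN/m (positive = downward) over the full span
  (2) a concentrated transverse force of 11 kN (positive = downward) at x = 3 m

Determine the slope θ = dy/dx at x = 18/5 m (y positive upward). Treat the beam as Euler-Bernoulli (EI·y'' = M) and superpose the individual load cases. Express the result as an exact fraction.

Load 1 — uniform load w=-7 kN/m over full span:
  θ_1 = -wx(x²-3Lx+3L²)/(6EI) = -(-7)·(18/5)·((18/5)²-3·6·(18/5)+3·6²)/(6·100000) = 7371/3125000 rad
Load 2 — point force P=11 kN at a=3 m (b=L-a=3):
  θ_2 = -Pa²/(2EI)  [x>a] = -11·3²/(2·100000) = -99/200000 rad
Superposition: θ = Σ θ_i = 46593/25000000 rad ≈ 0.001864 rad

θ(18/5) = 46593/25000000 rad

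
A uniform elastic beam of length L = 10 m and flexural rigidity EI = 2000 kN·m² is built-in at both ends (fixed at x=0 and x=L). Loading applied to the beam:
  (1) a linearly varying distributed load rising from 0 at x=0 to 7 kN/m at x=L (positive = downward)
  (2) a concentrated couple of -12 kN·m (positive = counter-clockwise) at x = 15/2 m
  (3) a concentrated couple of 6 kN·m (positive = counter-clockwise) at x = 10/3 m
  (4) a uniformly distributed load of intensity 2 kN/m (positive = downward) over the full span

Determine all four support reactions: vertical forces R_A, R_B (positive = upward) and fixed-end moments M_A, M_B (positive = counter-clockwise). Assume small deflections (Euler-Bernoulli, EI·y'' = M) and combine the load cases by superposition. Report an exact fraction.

Load 1 — triangular load w₀=7 kN/m (0→w₀ over full span):
  R_A = 3w₀L/20 = 3·7·10/20 = 21/2 kN
  M_A = w₀L²/30 = 7·10²/30 = 70/3 kN·m
  R_B = 7w₀L/20 = 7·7·10/20 = 49/2 kN
  M_B = -w₀L²/20 = -7·10²/20 = -35 kN·m
Load 2 — applied couple M₀=-12 kN·m at a=15/2 m (b=L-a=5/2):
  R_A = 6M₀ab/L³ = 6·(-12)·(15/2)·(5/2)/10³ = -27/20 kN
  M_A = M₀b(2a-b)/L² = (-12)·(5/2)·(2·(15/2)-(5/2))/10² = -15/4 kN·m
  R_B = -6M₀ab/L³ = -6·(-12)·(15/2)·(5/2)/10³ = 27/20 kN
  M_B = M₀a(2b-a)/L² = (-12)·(15/2)·(2·(5/2)-(15/2))/10² = 9/4 kN·m
Load 3 — applied couple M₀=6 kN·m at a=10/3 m (b=L-a=20/3):
  R_A = 6M₀ab/L³ = 6·6·(10/3)·(20/3)/10³ = 4/5 kN
  M_A = M₀b(2a-b)/L² = 6·(20/3)·(2·(10/3)-(20/3))/10² = 0 kN·m
  R_B = -6M₀ab/L³ = -6·6·(10/3)·(20/3)/10³ = -4/5 kN
  M_B = M₀a(2b-a)/L² = 6·(10/3)·(2·(20/3)-(10/3))/10² = 2 kN·m
Load 4 — uniform load w=2 kN/m over full span:
  R_A = wL/2 = 2·10/2 = 10 kN
  M_A = wL²/12 = 2·10²/12 = 50/3 kN·m
  R_B = wL/2 = 2·10/2 = 10 kN
  M_B = -wL²/12 = -2·10²/12 = -50/3 kN·m
Superposition: R_A = 399/20 kN, M_A = 145/4 kN·m, R_B = 701/20 kN, M_B = -569/12 kN·m

R_A = 399/20 kN, M_A = 145/4 kN·m, R_B = 701/20 kN, M_B = -569/12 kN·m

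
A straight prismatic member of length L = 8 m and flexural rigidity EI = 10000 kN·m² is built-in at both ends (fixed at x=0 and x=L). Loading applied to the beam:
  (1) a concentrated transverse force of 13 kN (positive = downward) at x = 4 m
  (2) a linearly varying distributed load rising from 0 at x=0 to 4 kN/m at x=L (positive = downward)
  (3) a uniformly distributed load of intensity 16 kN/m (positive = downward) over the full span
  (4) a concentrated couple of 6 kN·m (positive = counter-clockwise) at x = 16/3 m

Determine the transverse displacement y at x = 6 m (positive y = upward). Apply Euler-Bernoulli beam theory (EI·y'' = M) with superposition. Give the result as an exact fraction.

Load 1 — point force P=13 kN at a=4 m (b=L-a=4):
  y_1 = -Pa²(L-x)²(3bL-(3b+a)(L-x))/(6L³EI)  [x>a] = -13·4²·(8-6)²·(3·4·8-(3·4+4)·(8-6))/(6·8³·10000) = -13/7500 m
Load 2 — triangular load w₀=4 kN/m (0→w₀ over full span):
  y_2 = -w₀x²(L-x)²(x+2L)/(120LEI) = -4·6²·(8-6)²·(6+2·8)/(120·8·10000) = -33/25000 m
Load 3 — uniform load w=16 kN/m over full span:
  y_3 = -wx²(L-x)²/(24EI) = -16·6²·(8-6)²/(24·10000) = -6/625 m
Load 4 — applied couple M₀=6 kN·m at a=16/3 m (b=L-a=8/3):
  y_4 = (R_Ax³/6 - M_Ax²/2 - M₀(x-a)²/2)/EI  [x>a] with R_A=1, M_A=2 = (1·6³/6 - 2·6²/2 - 6·(6-(16/3))²/2)/10000 = -1/7500 m
Superposition: y = Σ y_i = -959/75000 m ≈ -0.012787 m

y(6) = -959/75000 m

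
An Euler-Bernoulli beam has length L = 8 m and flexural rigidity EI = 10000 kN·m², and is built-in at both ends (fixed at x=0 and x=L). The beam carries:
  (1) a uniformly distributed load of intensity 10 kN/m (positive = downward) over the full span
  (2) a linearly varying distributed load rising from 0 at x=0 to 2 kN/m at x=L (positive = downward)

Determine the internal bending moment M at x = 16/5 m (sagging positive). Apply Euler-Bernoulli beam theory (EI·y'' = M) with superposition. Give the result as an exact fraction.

M(16/5) = 9568/375 kN·m

Load 1 — uniform load w=10 kN/m over full span:
  M_1 = wLx/2 - wL²/12 - wx²/2 = 10·8·(16/5)/2 - 10·8²/12 - 10·(16/5)²/2 = 352/15 kN·m
Load 2 — triangular load w₀=2 kN/m (0→w₀ over full span):
  M_2 = 3w₀Lx/20 - w₀L²/30 - w₀x³/(6L) = 3·2·8·(16/5)/20 - 2·8²/30 - 2·(16/5)³/(6·8) = 256/125 kN·m
Superposition: M = Σ M_i = 9568/375 kN·m ≈ 25.514667 kN·m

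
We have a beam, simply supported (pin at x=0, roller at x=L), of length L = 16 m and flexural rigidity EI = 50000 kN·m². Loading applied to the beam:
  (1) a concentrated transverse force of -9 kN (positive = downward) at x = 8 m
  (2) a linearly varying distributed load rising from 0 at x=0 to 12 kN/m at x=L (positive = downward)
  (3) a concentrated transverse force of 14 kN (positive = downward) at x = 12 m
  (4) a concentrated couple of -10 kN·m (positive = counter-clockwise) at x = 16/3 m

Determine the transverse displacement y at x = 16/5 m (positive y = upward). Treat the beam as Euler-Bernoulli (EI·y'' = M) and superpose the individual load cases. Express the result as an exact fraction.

y(16/5) = -25577932/439453125 m

Load 1 — point force P=-9 kN at a=8 m (b=L-a=8):
  y_1 = -Pbx(L²-b²-x²)/(6LEI)  [x≤a] = -(-9)·8·(16/5)·(16²-8²-(16/5)²)/(6·16·50000) = 3408/390625 m
Load 2 — triangular load w₀=12 kN/m (0→w₀ over full span):
  y_2 = -w₀x(7L⁴-10L²x²+3x⁴)/(360LEI) = -12·(16/5)·(7·16⁴-10·16²·(16/5)²+3·(16/5)⁴)/(360·16·50000) = -2818048/48828125 m
Load 3 — point force P=14 kN at a=12 m (b=L-a=4):
  y_3 = -Pbx(L²-b²-x²)/(6LEI)  [x≤a] = -14·4·(16/5)·(16²-4²-(16/5)²)/(6·16·50000) = -10052/1171875 m
Load 4 — applied couple M₀=-10 kN·m at a=16/3 m (b=L-a=32/3):
  y_4 = (M₀x³/(6L)+C₁x)/EI  [x≤a] with C₁=M₀(3b²-L²)/(6L)=-80/9 = ((-10)·(16/5)³/(6·16)+(-80/9)·(16/5))/50000 = -448/703125 m
Superposition: y = Σ y_i = -25577932/439453125 m ≈ -0.058204 m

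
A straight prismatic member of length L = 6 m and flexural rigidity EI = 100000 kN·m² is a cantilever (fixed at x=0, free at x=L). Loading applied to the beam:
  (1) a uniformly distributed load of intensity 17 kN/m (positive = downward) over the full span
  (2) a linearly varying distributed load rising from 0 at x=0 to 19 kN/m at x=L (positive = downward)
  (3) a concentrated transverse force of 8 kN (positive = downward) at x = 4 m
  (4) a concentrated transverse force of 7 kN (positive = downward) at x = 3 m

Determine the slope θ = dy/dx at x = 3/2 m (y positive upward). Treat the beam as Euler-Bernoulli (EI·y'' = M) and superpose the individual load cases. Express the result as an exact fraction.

Load 1 — uniform load w=17 kN/m over full span:
  θ_1 = -wx(x²-3Lx+3L²)/(6EI) = -17·(3/2)·((3/2)²-3·6·(3/2)+3·6²)/(6·100000) = -5661/1600000 rad
Load 2 — triangular load w₀=19 kN/m (0→w₀ over full span):
  θ_2 = (w₀Lx²/4-w₀L²x/3-w₀x⁴/(24L))/EI = (19·6·(3/2)²/4-19·6²·(3/2)/3-19·(3/2)⁴/(24·6))/100000 = -71307/25600000 rad
Load 3 — point force P=8 kN at a=4 m (b=L-a=2):
  θ_3 = -Px(2a-x)/(2EI)  [x≤a] = -8·(3/2)·(2·4-(3/2))/(2·100000) = -39/100000 rad
Load 4 — point force P=7 kN at a=3 m (b=L-a=3):
  θ_4 = -Px(2a-x)/(2EI)  [x≤a] = -7·(3/2)·(2·3-(3/2))/(2·100000) = -189/800000 rad
Superposition: θ = Σ θ_i = -35583/5120000 rad ≈ -0.006950 rad

θ(3/2) = -35583/5120000 rad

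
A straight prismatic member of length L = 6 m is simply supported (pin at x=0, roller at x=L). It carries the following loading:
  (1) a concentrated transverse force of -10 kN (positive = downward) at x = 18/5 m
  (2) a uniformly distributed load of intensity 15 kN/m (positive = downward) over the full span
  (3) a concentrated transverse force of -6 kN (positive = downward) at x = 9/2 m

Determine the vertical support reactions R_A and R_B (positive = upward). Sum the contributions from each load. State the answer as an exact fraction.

R_A = 79/2 kN, R_B = 69/2 kN

Load 1 — point force P=-10 kN at a=18/5 m (b=L-a=12/5):
  R_A = Pb/L = (-10)·(12/5)/6 = -4 kN
  R_B = Pa/L = (-10)·(18/5)/6 = -6 kN
Load 2 — uniform load w=15 kN/m over full span:
  R_A = wL/2 = 15·6/2 = 45 kN
  R_B = wL/2 = 15·6/2 = 45 kN
Load 3 — point force P=-6 kN at a=9/2 m (b=L-a=3/2):
  R_A = Pb/L = (-6)·(3/2)/6 = -3/2 kN
  R_B = Pa/L = (-6)·(9/2)/6 = -9/2 kN
Superposition: R_A = 79/2 kN, R_B = 69/2 kN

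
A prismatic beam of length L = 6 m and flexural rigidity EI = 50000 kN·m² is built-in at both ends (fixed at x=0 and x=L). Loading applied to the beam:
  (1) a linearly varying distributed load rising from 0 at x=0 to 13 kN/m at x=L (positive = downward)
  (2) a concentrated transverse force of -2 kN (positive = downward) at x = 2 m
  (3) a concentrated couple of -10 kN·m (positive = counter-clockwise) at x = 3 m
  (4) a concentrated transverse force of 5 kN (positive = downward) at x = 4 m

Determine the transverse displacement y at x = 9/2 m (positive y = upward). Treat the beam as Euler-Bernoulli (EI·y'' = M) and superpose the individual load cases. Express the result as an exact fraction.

Load 1 — triangular load w₀=13 kN/m (0→w₀ over full span):
  y_1 = -w₀x²(L-x)²(x+2L)/(120LEI) = -13·(9/2)²·(6-(9/2))²·((9/2)+2·6)/(120·6·50000) = -34749/128000000 m
Load 2 — point force P=-2 kN at a=2 m (b=L-a=4):
  y_2 = -Pa²(L-x)²(3bL-(3b+a)(L-x))/(6L³EI)  [x>a] = -(-2)·2²·(6-(9/2))²·(3·4·6-(3·4+2)·(6-(9/2)))/(6·6³·50000) = 17/1200000 m
Load 3 — applied couple M₀=-10 kN·m at a=3 m (b=L-a=3):
  y_3 = (R_Ax³/6 - M_Ax²/2 - M₀(x-a)²/2)/EI  [x>a] with R_A=-5/2, M_A=-5/2 = ((-5/2)·(9/2)³/6 - (-5/2)·(9/2)²/2 - (-10)·((9/2)-3)²/2)/50000 = -9/320000 m
Load 4 — point force P=5 kN at a=4 m (b=L-a=2):
  y_4 = -Pa²(L-x)²(3bL-(3b+a)(L-x))/(6L³EI)  [x>a] = -5·4²·(6-(9/2))²·(3·2·6-(3·2+4)·(6-(9/2)))/(6·6³·50000) = -7/120000 m
Superposition: y = Σ y_i = -132007/384000000 m ≈ -0.000344 m

y(9/2) = -132007/384000000 m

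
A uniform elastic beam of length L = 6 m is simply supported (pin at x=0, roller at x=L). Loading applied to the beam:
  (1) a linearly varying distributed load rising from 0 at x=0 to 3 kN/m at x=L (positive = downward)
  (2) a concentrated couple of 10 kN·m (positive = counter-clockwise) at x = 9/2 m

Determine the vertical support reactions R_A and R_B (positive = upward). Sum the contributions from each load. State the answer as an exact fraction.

Load 1 — triangular load w₀=3 kN/m (0→w₀ over full span):
  R_A = w₀L/6 = 3·6/6 = 3 kN
  R_B = w₀L/3 = 3·6/3 = 6 kN
Load 2 — applied couple M₀=10 kN·m at a=9/2 m (b=L-a=3/2):
  R_A = M₀/L = 10/6 = 5/3 kN
  R_B = -M₀/L = -10/6 = -5/3 kN
Superposition: R_A = 14/3 kN, R_B = 13/3 kN

R_A = 14/3 kN, R_B = 13/3 kN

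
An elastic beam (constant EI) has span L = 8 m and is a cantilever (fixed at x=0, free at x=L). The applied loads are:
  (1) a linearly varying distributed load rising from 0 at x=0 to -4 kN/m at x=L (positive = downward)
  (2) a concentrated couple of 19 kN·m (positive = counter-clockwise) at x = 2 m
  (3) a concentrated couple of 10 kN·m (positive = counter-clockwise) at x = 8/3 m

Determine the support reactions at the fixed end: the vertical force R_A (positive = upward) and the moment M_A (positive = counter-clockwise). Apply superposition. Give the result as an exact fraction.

R_A = -16 kN, M_A = -343/3 kN·m

Load 1 — triangular load w₀=-4 kN/m (0→w₀ over full span):
  R_A = w₀L/2 = (-4)·8/2 = -16 kN
  M_A = w₀L²/3 = (-4)·8²/3 = -256/3 kN·m
Load 2 — applied couple M₀=19 kN·m at a=2 m (b=L-a=6):
  R_A = 0 kN
  M_A = -M₀ = -19 kN·m
Load 3 — applied couple M₀=10 kN·m at a=8/3 m (b=L-a=16/3):
  R_A = 0 kN
  M_A = -M₀ = -10 kN·m
Superposition: R_A = -16 kN, M_A = -343/3 kN·m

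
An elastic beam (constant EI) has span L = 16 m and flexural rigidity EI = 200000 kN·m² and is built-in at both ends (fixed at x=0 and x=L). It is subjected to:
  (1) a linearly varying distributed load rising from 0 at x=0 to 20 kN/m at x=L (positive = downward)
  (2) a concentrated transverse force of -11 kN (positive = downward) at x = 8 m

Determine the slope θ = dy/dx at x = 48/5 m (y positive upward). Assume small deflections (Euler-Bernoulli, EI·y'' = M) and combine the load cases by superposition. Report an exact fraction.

Load 1 — triangular load w₀=20 kN/m (0→w₀ over full span):
  θ_1 = -w₀(2x(L-x)(L-2x)(x+2L)+x²(L-x)²)/(120LEI) = -20·(2·(48/5)·(16-(48/5))·(16-2·(48/5))·((48/5)+2·16)+(48/5)²·(16-(48/5))²)/(120·16·200000) = 256/390625 rad
Load 2 — point force P=-11 kN at a=8 m (b=L-a=8):
  θ_2 = Pa²(L-x)(2bL-(3b+a)(L-x))/(2L³EI)  [x>a] = (-11)·8²·(16-(48/5))·(2·8·16-(3·8+8)·(16-(48/5)))/(2·16³·200000) = -11/78125 rad
Superposition: θ = Σ θ_i = 201/390625 rad ≈ 0.000515 rad

θ(48/5) = 201/390625 rad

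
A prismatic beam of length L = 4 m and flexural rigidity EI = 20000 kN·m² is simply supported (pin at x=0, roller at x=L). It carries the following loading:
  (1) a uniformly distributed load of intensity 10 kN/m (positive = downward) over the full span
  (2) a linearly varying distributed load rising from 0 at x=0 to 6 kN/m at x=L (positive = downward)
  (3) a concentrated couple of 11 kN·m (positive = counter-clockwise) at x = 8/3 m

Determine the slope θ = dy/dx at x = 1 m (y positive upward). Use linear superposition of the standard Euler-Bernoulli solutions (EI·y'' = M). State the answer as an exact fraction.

Load 1 — uniform load w=10 kN/m over full span:
  θ_1 = -w(L³-6Lx²+4x³)/(24EI) = -10·(4³-6·4·1²+4·1³)/(24·20000) = -11/12000 rad
Load 2 — triangular load w₀=6 kN/m (0→w₀ over full span):
  θ_2 = -w₀(7L⁴-30L²x²+15x⁴)/(360LEI) = -6·(7·4⁴-30·4²·1²+15·1⁴)/(360·4·20000) = -1327/4800000 rad
Load 3 — applied couple M₀=11 kN·m at a=8/3 m (b=L-a=4/3):
  θ_3 = (M₀x²/(2L)+C₁)/EI  [x≤a] with C₁=M₀(3b²-L²)/(6L)=-44/9 = (11·1²/(2·4)+(-44/9))/20000 = -253/1440000 rad
Superposition: θ = Σ θ_i = -19711/14400000 rad ≈ -0.001369 rad

θ(1) = -19711/14400000 rad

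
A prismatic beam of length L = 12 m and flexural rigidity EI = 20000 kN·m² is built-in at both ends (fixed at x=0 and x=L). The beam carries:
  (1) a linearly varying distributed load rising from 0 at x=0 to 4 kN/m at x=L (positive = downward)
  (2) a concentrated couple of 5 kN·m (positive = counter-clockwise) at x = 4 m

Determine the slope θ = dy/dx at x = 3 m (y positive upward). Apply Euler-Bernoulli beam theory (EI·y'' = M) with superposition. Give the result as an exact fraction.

Load 1 — triangular load w₀=4 kN/m (0→w₀ over full span):
  θ_1 = -w₀(2x(L-x)(L-2x)(x+2L)+x²(L-x)²)/(120LEI) = -4·(2·3·(12-3)·(12-2·3)·(3+2·12)+3²·(12-3)²)/(120·12·20000) = -1053/800000 rad
Load 2 — applied couple M₀=5 kN·m at a=4 m (b=L-a=8):
  θ_2 = (R_Ax²/2 - M_Ax)/EI  [x≤a] with R_A=5/9, M_A=0 = ((5/9)·3²/2 - 0·3)/20000 = 1/8000 rad
Superposition: θ = Σ θ_i = -953/800000 rad ≈ -0.001191 rad

θ(3) = -953/800000 rad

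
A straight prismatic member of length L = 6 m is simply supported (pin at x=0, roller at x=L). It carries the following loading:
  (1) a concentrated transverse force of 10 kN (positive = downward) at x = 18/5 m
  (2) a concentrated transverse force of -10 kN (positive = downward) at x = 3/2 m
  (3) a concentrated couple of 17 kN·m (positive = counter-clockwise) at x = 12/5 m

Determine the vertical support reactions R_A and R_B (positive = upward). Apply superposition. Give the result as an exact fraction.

R_A = -2/3 kN, R_B = 2/3 kN

Load 1 — point force P=10 kN at a=18/5 m (b=L-a=12/5):
  R_A = Pb/L = 10·(12/5)/6 = 4 kN
  R_B = Pa/L = 10·(18/5)/6 = 6 kN
Load 2 — point force P=-10 kN at a=3/2 m (b=L-a=9/2):
  R_A = Pb/L = (-10)·(9/2)/6 = -15/2 kN
  R_B = Pa/L = (-10)·(3/2)/6 = -5/2 kN
Load 3 — applied couple M₀=17 kN·m at a=12/5 m (b=L-a=18/5):
  R_A = M₀/L = 17/6 kN
  R_B = -M₀/L = -17/6 kN
Superposition: R_A = -2/3 kN, R_B = 2/3 kN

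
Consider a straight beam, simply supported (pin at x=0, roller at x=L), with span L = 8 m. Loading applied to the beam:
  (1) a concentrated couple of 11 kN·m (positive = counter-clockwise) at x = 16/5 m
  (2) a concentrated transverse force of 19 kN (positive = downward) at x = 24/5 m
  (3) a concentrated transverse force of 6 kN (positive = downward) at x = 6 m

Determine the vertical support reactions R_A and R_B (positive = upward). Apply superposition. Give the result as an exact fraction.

Load 1 — applied couple M₀=11 kN·m at a=16/5 m (b=L-a=24/5):
  R_A = M₀/L = 11/8 kN
  R_B = -M₀/L = -11/8 kN
Load 2 — point force P=19 kN at a=24/5 m (b=L-a=16/5):
  R_A = Pb/L = 19·(16/5)/8 = 38/5 kN
  R_B = Pa/L = 19·(24/5)/8 = 57/5 kN
Load 3 — point force P=6 kN at a=6 m (b=L-a=2):
  R_A = Pb/L = 6·2/8 = 3/2 kN
  R_B = Pa/L = 6·6/8 = 9/2 kN
Superposition: R_A = 419/40 kN, R_B = 581/40 kN

R_A = 419/40 kN, R_B = 581/40 kN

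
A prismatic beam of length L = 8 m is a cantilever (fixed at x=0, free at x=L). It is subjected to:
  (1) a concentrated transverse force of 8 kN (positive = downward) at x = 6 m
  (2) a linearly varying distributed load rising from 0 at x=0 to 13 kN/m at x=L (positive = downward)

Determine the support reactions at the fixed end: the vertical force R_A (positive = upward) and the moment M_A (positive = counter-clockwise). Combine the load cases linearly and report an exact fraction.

R_A = 60 kN, M_A = 976/3 kN·m

Load 1 — point force P=8 kN at a=6 m (b=L-a=2):
  R_A = P = 8 kN
  M_A = Pa = 8·6 = 48 kN·m
Load 2 — triangular load w₀=13 kN/m (0→w₀ over full span):
  R_A = w₀L/2 = 13·8/2 = 52 kN
  M_A = w₀L²/3 = 13·8²/3 = 832/3 kN·m
Superposition: R_A = 60 kN, M_A = 976/3 kN·m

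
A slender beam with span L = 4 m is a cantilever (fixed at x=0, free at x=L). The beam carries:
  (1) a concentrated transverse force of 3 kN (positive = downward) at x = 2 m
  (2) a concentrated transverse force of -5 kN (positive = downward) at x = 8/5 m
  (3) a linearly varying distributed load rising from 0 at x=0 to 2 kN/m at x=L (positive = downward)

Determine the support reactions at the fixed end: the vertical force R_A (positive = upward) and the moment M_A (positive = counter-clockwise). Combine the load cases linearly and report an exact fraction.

Load 1 — point force P=3 kN at a=2 m (b=L-a=2):
  R_A = P = 3 kN
  M_A = Pa = 3·2 = 6 kN·m
Load 2 — point force P=-5 kN at a=8/5 m (b=L-a=12/5):
  R_A = P = (-5) = -5 kN
  M_A = Pa = (-5)·(8/5) = -8 kN·m
Load 3 — triangular load w₀=2 kN/m (0→w₀ over full span):
  R_A = w₀L/2 = 2·4/2 = 4 kN
  M_A = w₀L²/3 = 2·4²/3 = 32/3 kN·m
Superposition: R_A = 2 kN, M_A = 26/3 kN·m

R_A = 2 kN, M_A = 26/3 kN·m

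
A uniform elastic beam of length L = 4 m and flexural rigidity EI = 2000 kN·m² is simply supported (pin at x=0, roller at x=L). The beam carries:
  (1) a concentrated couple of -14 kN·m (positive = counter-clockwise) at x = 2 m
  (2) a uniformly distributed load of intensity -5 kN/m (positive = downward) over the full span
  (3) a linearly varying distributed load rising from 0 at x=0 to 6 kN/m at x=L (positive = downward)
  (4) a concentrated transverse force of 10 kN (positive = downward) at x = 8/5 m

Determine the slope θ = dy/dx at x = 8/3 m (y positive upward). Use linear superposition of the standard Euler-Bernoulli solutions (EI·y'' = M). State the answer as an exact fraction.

θ(8/3) = 3649/4050000 rad

Load 1 — applied couple M₀=-14 kN·m at a=2 m (b=L-a=2):
  θ_1 = (M₀x²/(2L)-M₀(x-a)+C₁)/EI  [x>a] with C₁=M₀(3b²-L²)/(6L)=7/3 = ((-14)·(8/3)²/(2·4)-(-14)·((8/3)-2)+(7/3))/2000 = -7/18000 rad
Load 2 — uniform load w=-5 kN/m over full span:
  θ_2 = -w(L³-6Lx²+4x³)/(24EI) = -(-5)·(4³-6·4·(8/3)²+4·(8/3)³)/(24·2000) = -13/4050 rad
Load 3 — triangular load w₀=6 kN/m (0→w₀ over full span):
  θ_3 = -w₀(7L⁴-30L²x²+15x⁴)/(360LEI) = -6·(7·4⁴-30·4²·(8/3)²+15·(8/3)⁴)/(360·4·2000) = 91/50625 rad
Load 4 — point force P=10 kN at a=8/5 m (b=L-a=12/5):
  θ_4 = -Pa(2L²-6Lx+3x²+a²)/(6LEI)  [x>a] = -10·(8/5)·(2·4²-6·4·(8/3)+3·(8/3)²+(8/5)²)/(6·4·2000) = 76/28125 rad
Superposition: θ = Σ θ_i = 3649/4050000 rad ≈ 0.000901 rad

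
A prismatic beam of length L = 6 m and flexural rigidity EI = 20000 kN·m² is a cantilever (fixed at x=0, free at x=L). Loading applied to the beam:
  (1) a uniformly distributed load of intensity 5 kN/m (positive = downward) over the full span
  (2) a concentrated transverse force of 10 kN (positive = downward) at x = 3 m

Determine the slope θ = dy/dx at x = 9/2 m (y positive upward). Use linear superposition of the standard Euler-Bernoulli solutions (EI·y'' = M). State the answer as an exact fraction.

θ(9/2) = -711/64000 rad

Load 1 — uniform load w=5 kN/m over full span:
  θ_1 = -wx(x²-3Lx+3L²)/(6EI) = -5·(9/2)·((9/2)²-3·6·(9/2)+3·6²)/(6·20000) = -567/64000 rad
Load 2 — point force P=10 kN at a=3 m (b=L-a=3):
  θ_2 = -Pa²/(2EI)  [x>a] = -10·3²/(2·20000) = -9/4000 rad
Superposition: θ = Σ θ_i = -711/64000 rad ≈ -0.011109 rad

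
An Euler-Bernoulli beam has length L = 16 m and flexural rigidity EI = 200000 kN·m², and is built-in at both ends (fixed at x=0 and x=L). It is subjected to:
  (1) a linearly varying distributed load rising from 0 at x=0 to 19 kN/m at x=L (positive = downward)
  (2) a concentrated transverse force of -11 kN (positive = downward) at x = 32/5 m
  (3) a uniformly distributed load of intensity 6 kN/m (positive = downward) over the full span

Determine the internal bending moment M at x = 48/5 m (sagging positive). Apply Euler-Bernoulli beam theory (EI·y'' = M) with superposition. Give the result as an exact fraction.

Load 1 — triangular load w₀=19 kN/m (0→w₀ over full span):
  M_1 = 3w₀Lx/20 - w₀L²/30 - w₀x³/(6L) = 3·19·16·(48/5)/20 - 19·16²/30 - 19·(48/5)³/(6·16) = 37696/375 kN·m
Load 2 — point force P=-11 kN at a=32/5 m (b=L-a=48/5):
  M_2 = Pa²(a+3b)(L-x)/L³ - Pa²b/L²  [x>a] = (-11)·(32/5)²·((32/5)+3·(48/5))·(16-(48/5))/16³ - (-11)·(32/5)²·(48/5)/16² = -4928/625 kN·m
Load 3 — uniform load w=6 kN/m over full span:
  M_3 = wLx/2 - wL²/12 - wx²/2 = 6·16·(48/5)/2 - 6·16²/12 - 6·(48/5)²/2 = 1408/25 kN·m
Superposition: M = Σ M_i = 279296/1875 kN·m ≈ 148.957867 kN·m

M(48/5) = 279296/1875 kN·m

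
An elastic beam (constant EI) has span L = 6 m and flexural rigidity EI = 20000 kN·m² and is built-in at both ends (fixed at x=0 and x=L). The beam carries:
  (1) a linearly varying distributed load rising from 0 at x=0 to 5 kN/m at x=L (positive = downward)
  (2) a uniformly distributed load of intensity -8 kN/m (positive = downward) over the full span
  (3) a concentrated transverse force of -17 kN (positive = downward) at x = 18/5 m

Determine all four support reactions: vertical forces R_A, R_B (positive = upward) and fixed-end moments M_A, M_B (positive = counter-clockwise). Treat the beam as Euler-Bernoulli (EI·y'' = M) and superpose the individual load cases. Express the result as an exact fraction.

Load 1 — triangular load w₀=5 kN/m (0→w₀ over full span):
  R_A = 3w₀L/20 = 3·5·6/20 = 9/2 kN
  M_A = w₀L²/30 = 5·6²/30 = 6 kN·m
  R_B = 7w₀L/20 = 7·5·6/20 = 21/2 kN
  M_B = -w₀L²/20 = -5·6²/20 = -9 kN·m
Load 2 — uniform load w=-8 kN/m over full span:
  R_A = wL/2 = (-8)·6/2 = -24 kN
  M_A = wL²/12 = (-8)·6²/12 = -24 kN·m
  R_B = wL/2 = (-8)·6/2 = -24 kN
  M_B = -wL²/12 = -(-8)·6²/12 = 24 kN·m
Load 3 — point force P=-17 kN at a=18/5 m (b=L-a=12/5):
  R_A = Pb²(3a+b)/L³ = (-17)·(12/5)²·(3·(18/5)+(12/5))/6³ = -748/125 kN
  M_A = Pab²/L² = (-17)·(18/5)·(12/5)²/6² = -1224/125 kN·m
  R_B = Pa²(a+3b)/L³ = (-17)·(18/5)²·((18/5)+3·(12/5))/6³ = -1377/125 kN
  M_B = -Pa²b/L² = -(-17)·(18/5)²·(12/5)/6² = 1836/125 kN·m
Superposition: R_A = -6371/250 kN, M_A = -3474/125 kN·m, R_B = -6129/250 kN, M_B = 3711/125 kN·m

R_A = -6371/250 kN, M_A = -3474/125 kN·m, R_B = -6129/250 kN, M_B = 3711/125 kN·m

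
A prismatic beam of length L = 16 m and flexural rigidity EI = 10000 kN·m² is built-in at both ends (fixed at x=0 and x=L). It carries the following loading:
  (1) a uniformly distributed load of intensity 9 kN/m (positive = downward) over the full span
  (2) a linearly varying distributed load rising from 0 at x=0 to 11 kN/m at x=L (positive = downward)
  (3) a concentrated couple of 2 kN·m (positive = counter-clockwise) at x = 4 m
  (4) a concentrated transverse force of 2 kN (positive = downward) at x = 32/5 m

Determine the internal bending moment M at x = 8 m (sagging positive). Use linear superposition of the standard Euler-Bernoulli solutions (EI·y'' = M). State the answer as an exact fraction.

M(8) = 23509/150 kN·m

Load 1 — uniform load w=9 kN/m over full span:
  M_1 = wLx/2 - wL²/12 - wx²/2 = 9·16·8/2 - 9·16²/12 - 9·8²/2 = 96 kN·m
Load 2 — triangular load w₀=11 kN/m (0→w₀ over full span):
  M_2 = 3w₀Lx/20 - w₀L²/30 - w₀x³/(6L) = 3·11·16·8/20 - 11·16²/30 - 11·8³/(6·16) = 176/3 kN·m
Load 3 — applied couple M₀=2 kN·m at a=4 m (b=L-a=12):
  M_3 = R_Ax - M_A - M₀  [x>a] with R_A=9/64, M_A=-3/8 = (9/64)·8 - (-3/8) - 2 = -1/2 kN·m
Load 4 — point force P=2 kN at a=32/5 m (b=L-a=48/5):
  M_4 = Pa²(a+3b)(L-x)/L³ - Pa²b/L²  [x>a] = 2·(32/5)²·((32/5)+3·(48/5))·(16-8)/16³ - 2·(32/5)²·(48/5)/16² = 64/25 kN·m
Superposition: M = Σ M_i = 23509/150 kN·m ≈ 156.726667 kN·m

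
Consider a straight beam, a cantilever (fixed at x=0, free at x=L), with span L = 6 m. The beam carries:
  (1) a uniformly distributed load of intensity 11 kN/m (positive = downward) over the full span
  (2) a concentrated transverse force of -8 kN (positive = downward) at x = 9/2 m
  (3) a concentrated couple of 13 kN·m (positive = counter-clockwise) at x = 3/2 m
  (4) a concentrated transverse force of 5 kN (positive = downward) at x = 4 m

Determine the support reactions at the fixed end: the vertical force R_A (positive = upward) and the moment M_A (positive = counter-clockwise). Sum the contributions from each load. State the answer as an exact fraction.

R_A = 63 kN, M_A = 169 kN·m

Load 1 — uniform load w=11 kN/m over full span:
  R_A = wL = 11·6 = 66 kN
  M_A = wL²/2 = 11·6²/2 = 198 kN·m
Load 2 — point force P=-8 kN at a=9/2 m (b=L-a=3/2):
  R_A = P = (-8) = -8 kN
  M_A = Pa = (-8)·(9/2) = -36 kN·m
Load 3 — applied couple M₀=13 kN·m at a=3/2 m (b=L-a=9/2):
  R_A = 0 kN
  M_A = -M₀ = -13 kN·m
Load 4 — point force P=5 kN at a=4 m (b=L-a=2):
  R_A = P = 5 kN
  M_A = Pa = 5·4 = 20 kN·m
Superposition: R_A = 63 kN, M_A = 169 kN·m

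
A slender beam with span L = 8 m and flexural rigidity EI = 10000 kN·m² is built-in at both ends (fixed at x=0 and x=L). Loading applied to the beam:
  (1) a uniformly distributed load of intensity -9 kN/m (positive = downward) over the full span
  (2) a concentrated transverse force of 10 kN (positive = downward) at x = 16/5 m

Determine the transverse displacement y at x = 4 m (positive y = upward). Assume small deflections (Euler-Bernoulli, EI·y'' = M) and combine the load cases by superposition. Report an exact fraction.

y(4) = 338/46875 m

Load 1 — uniform load w=-9 kN/m over full span:
  y_1 = -wx²(L-x)²/(24EI) = -(-9)·4²·(8-4)²/(24·10000) = 6/625 m
Load 2 — point force P=10 kN at a=16/5 m (b=L-a=24/5):
  y_2 = -Pa²(L-x)²(3bL-(3b+a)(L-x))/(6L³EI)  [x>a] = -10·(16/5)²·(8-4)²·(3·(24/5)·8-(3·(24/5)+(16/5))·(8-4))/(6·8³·10000) = -112/46875 m
Superposition: y = Σ y_i = 338/46875 m ≈ 0.007211 m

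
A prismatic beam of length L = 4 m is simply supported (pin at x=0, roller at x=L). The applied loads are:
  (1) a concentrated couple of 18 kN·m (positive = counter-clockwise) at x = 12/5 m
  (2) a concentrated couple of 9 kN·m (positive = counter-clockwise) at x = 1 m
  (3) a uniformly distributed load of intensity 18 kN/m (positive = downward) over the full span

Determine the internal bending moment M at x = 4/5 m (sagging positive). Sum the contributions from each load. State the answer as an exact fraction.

M(4/5) = 711/25 kN·m

Load 1 — applied couple M₀=18 kN·m at a=12/5 m (b=L-a=8/5):
  M_1 = M₀x/L  [x≤a] = 18·(4/5)/4 = 18/5 kN·m
Load 2 — applied couple M₀=9 kN·m at a=1 m (b=L-a=3):
  M_2 = M₀x/L  [x≤a] = 9·(4/5)/4 = 9/5 kN·m
Load 3 — uniform load w=18 kN/m over full span:
  M_3 = wx(L-x)/2 = 18·(4/5)·(4-(4/5))/2 = 576/25 kN·m
Superposition: M = Σ M_i = 711/25 kN·m ≈ 28.440000 kN·m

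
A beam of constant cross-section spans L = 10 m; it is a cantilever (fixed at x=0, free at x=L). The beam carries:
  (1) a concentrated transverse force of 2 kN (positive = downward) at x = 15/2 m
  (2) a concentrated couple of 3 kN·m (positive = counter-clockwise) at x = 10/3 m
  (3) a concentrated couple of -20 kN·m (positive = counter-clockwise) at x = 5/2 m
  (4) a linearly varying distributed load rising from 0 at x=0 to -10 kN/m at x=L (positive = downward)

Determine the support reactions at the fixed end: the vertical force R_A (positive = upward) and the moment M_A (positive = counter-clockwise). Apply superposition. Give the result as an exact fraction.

Load 1 — point force P=2 kN at a=15/2 m (b=L-a=5/2):
  R_A = P = 2 kN
  M_A = Pa = 2·(15/2) = 15 kN·m
Load 2 — applied couple M₀=3 kN·m at a=10/3 m (b=L-a=20/3):
  R_A = 0 kN
  M_A = -M₀ = -3 kN·m
Load 3 — applied couple M₀=-20 kN·m at a=5/2 m (b=L-a=15/2):
  R_A = 0 kN
  M_A = -M₀ = -(-20) = 20 kN·m
Load 4 — triangular load w₀=-10 kN/m (0→w₀ over full span):
  R_A = w₀L/2 = (-10)·10/2 = -50 kN
  M_A = w₀L²/3 = (-10)·10²/3 = -1000/3 kN·m
Superposition: R_A = -48 kN, M_A = -904/3 kN·m

R_A = -48 kN, M_A = -904/3 kN·m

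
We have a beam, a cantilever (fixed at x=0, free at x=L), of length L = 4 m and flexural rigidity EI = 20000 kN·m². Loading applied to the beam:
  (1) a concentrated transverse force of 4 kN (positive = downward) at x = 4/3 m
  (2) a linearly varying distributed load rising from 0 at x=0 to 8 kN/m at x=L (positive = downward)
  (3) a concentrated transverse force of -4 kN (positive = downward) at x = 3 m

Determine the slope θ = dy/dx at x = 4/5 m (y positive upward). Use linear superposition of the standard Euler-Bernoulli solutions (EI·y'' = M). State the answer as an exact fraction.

Load 1 — point force P=4 kN at a=4/3 m (b=L-a=8/3):
  θ_1 = -Px(2a-x)/(2EI)  [x≤a] = -4·(4/5)·(2·(4/3)-(4/5))/(2·20000) = -7/46875 rad
Load 2 — triangular load w₀=8 kN/m (0→w₀ over full span):
  θ_2 = (w₀Lx²/4-w₀L²x/3-w₀x⁴/(24L))/EI = (8·4·(4/5)²/4-8·4²·(4/5)/3-8·(4/5)⁴/(24·4))/20000 = -1702/1171875 rad
Load 3 — point force P=-4 kN at a=3 m (b=L-a=1):
  θ_3 = -Px(2a-x)/(2EI)  [x≤a] = -(-4)·(4/5)·(2·3-(4/5))/(2·20000) = 13/31250 rad
Superposition: θ = Σ θ_i = -2779/2343750 rad ≈ -0.001186 rad

θ(4/5) = -2779/2343750 rad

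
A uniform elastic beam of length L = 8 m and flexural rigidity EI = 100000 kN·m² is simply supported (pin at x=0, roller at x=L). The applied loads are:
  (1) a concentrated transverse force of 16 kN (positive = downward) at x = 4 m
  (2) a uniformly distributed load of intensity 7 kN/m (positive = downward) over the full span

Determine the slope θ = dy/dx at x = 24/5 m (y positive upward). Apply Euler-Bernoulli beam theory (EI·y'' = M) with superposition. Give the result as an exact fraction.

Load 1 — point force P=16 kN at a=4 m (b=L-a=4):
  θ_1 = -Pa(2L²-6Lx+3x²+a²)/(6LEI)  [x>a] = -16·4·(2·8²-6·8·(24/5)+3·(24/5)²+4²)/(6·8·100000) = 18/78125 rad
Load 2 — uniform load w=7 kN/m over full span:
  θ_2 = -w(L³-6Lx²+4x³)/(24EI) = -7·(8³-6·8·(24/5)²+4·(24/5)³)/(24·100000) = 518/1171875 rad
Superposition: θ = Σ θ_i = 788/1171875 rad ≈ 0.000672 rad

θ(24/5) = 788/1171875 rad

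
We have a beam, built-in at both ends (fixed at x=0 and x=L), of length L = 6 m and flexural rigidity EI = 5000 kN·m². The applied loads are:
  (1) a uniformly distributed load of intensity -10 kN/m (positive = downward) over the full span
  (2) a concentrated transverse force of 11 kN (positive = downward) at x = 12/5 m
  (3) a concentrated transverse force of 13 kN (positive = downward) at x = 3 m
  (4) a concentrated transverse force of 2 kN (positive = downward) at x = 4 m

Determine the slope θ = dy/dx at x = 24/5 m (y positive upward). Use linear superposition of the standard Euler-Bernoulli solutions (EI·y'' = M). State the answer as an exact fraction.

θ(24/5) = -82087/93750000 rad

Load 1 — uniform load w=-10 kN/m over full span:
  θ_1 = -wx(L-x)(L-2x)/(12EI) = -(-10)·(24/5)·(6-(24/5))·(6-2·(24/5))/(12·5000) = -54/15625 rad
Load 2 — point force P=11 kN at a=12/5 m (b=L-a=18/5):
  θ_2 = Pa²(L-x)(2bL-(3b+a)(L-x))/(2L³EI)  [x>a] = 11·(12/5)²·(6-(24/5))·(2·(18/5)·6-(3·(18/5)+(12/5))·(6-(24/5)))/(2·6³·5000) = 1881/1953125 rad
Load 3 — point force P=13 kN at a=3 m (b=L-a=3):
  θ_3 = Pa²(L-x)(2bL-(3b+a)(L-x))/(2L³EI)  [x>a] = 13·3²·(6-(24/5))·(2·3·6-(3·3+3)·(6-(24/5)))/(2·6³·5000) = 351/250000 rad
Load 4 — point force P=2 kN at a=4 m (b=L-a=2):
  θ_4 = Pa²(L-x)(2bL-(3b+a)(L-x))/(2L³EI)  [x>a] = 2·4²·(6-(24/5))·(2·2·6-(3·2+4)·(6-(24/5)))/(2·6³·5000) = 2/9375 rad
Superposition: θ = Σ θ_i = -82087/93750000 rad ≈ -0.000876 rad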